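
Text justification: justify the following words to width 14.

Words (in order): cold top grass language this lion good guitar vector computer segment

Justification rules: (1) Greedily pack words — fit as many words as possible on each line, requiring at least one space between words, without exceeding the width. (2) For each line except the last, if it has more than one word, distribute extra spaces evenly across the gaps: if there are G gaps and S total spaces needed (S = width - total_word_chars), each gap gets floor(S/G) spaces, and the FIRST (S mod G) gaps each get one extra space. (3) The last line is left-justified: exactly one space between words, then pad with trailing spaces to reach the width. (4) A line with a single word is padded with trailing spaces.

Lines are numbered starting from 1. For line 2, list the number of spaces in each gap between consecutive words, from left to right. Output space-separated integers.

Answer: 2

Derivation:
Line 1: ['cold', 'top', 'grass'] (min_width=14, slack=0)
Line 2: ['language', 'this'] (min_width=13, slack=1)
Line 3: ['lion', 'good'] (min_width=9, slack=5)
Line 4: ['guitar', 'vector'] (min_width=13, slack=1)
Line 5: ['computer'] (min_width=8, slack=6)
Line 6: ['segment'] (min_width=7, slack=7)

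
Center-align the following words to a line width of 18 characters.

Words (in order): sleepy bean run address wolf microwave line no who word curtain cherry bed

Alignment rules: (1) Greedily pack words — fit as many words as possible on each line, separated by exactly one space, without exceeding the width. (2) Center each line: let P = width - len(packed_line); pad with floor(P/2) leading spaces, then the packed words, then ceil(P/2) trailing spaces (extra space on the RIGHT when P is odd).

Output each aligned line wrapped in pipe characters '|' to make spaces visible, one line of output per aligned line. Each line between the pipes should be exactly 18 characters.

Line 1: ['sleepy', 'bean', 'run'] (min_width=15, slack=3)
Line 2: ['address', 'wolf'] (min_width=12, slack=6)
Line 3: ['microwave', 'line', 'no'] (min_width=17, slack=1)
Line 4: ['who', 'word', 'curtain'] (min_width=16, slack=2)
Line 5: ['cherry', 'bed'] (min_width=10, slack=8)

Answer: | sleepy bean run  |
|   address wolf   |
|microwave line no |
| who word curtain |
|    cherry bed    |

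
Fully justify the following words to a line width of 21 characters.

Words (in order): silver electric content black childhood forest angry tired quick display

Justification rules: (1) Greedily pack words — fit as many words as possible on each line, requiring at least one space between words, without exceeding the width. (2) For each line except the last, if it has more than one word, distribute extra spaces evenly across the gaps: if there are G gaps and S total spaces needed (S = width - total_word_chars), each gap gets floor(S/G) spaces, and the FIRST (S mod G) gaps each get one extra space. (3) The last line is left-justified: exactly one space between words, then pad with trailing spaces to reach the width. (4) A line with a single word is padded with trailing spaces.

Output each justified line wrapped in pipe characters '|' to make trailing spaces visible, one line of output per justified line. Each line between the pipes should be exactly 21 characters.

Line 1: ['silver', 'electric'] (min_width=15, slack=6)
Line 2: ['content', 'black'] (min_width=13, slack=8)
Line 3: ['childhood', 'forest'] (min_width=16, slack=5)
Line 4: ['angry', 'tired', 'quick'] (min_width=17, slack=4)
Line 5: ['display'] (min_width=7, slack=14)

Answer: |silver       electric|
|content         black|
|childhood      forest|
|angry   tired   quick|
|display              |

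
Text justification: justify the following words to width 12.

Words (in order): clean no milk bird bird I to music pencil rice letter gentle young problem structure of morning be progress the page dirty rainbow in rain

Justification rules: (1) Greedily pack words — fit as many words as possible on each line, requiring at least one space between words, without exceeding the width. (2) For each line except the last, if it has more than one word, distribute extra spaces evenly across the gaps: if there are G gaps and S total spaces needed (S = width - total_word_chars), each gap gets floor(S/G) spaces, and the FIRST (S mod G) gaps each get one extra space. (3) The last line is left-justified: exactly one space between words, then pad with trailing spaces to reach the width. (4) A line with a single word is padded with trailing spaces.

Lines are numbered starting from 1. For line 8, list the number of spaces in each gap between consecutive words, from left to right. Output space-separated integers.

Answer: 1

Derivation:
Line 1: ['clean', 'no'] (min_width=8, slack=4)
Line 2: ['milk', 'bird'] (min_width=9, slack=3)
Line 3: ['bird', 'I', 'to'] (min_width=9, slack=3)
Line 4: ['music', 'pencil'] (min_width=12, slack=0)
Line 5: ['rice', 'letter'] (min_width=11, slack=1)
Line 6: ['gentle', 'young'] (min_width=12, slack=0)
Line 7: ['problem'] (min_width=7, slack=5)
Line 8: ['structure', 'of'] (min_width=12, slack=0)
Line 9: ['morning', 'be'] (min_width=10, slack=2)
Line 10: ['progress', 'the'] (min_width=12, slack=0)
Line 11: ['page', 'dirty'] (min_width=10, slack=2)
Line 12: ['rainbow', 'in'] (min_width=10, slack=2)
Line 13: ['rain'] (min_width=4, slack=8)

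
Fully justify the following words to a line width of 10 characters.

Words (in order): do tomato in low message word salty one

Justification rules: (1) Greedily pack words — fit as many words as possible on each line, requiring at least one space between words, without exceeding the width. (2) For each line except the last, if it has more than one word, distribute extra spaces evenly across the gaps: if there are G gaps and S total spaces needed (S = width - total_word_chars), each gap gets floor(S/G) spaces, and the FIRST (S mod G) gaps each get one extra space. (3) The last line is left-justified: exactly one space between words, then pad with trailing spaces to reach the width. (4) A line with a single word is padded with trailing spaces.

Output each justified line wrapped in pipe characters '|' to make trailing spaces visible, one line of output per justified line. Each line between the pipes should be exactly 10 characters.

Answer: |do  tomato|
|in     low|
|message   |
|word salty|
|one       |

Derivation:
Line 1: ['do', 'tomato'] (min_width=9, slack=1)
Line 2: ['in', 'low'] (min_width=6, slack=4)
Line 3: ['message'] (min_width=7, slack=3)
Line 4: ['word', 'salty'] (min_width=10, slack=0)
Line 5: ['one'] (min_width=3, slack=7)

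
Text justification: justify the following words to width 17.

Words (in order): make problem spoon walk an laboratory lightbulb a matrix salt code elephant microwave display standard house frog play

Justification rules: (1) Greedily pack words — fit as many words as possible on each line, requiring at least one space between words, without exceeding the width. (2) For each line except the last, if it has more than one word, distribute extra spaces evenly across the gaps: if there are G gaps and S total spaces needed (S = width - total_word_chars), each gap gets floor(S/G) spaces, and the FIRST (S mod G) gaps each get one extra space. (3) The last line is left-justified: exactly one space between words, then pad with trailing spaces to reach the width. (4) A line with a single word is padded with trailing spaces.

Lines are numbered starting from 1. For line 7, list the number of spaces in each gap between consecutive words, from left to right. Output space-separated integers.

Line 1: ['make', 'problem'] (min_width=12, slack=5)
Line 2: ['spoon', 'walk', 'an'] (min_width=13, slack=4)
Line 3: ['laboratory'] (min_width=10, slack=7)
Line 4: ['lightbulb', 'a'] (min_width=11, slack=6)
Line 5: ['matrix', 'salt', 'code'] (min_width=16, slack=1)
Line 6: ['elephant'] (min_width=8, slack=9)
Line 7: ['microwave', 'display'] (min_width=17, slack=0)
Line 8: ['standard', 'house'] (min_width=14, slack=3)
Line 9: ['frog', 'play'] (min_width=9, slack=8)

Answer: 1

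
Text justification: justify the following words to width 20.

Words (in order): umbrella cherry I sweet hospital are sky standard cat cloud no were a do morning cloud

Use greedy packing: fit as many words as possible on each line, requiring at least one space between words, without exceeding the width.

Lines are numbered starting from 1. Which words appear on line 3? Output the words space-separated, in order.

Line 1: ['umbrella', 'cherry', 'I'] (min_width=17, slack=3)
Line 2: ['sweet', 'hospital', 'are'] (min_width=18, slack=2)
Line 3: ['sky', 'standard', 'cat'] (min_width=16, slack=4)
Line 4: ['cloud', 'no', 'were', 'a', 'do'] (min_width=18, slack=2)
Line 5: ['morning', 'cloud'] (min_width=13, slack=7)

Answer: sky standard cat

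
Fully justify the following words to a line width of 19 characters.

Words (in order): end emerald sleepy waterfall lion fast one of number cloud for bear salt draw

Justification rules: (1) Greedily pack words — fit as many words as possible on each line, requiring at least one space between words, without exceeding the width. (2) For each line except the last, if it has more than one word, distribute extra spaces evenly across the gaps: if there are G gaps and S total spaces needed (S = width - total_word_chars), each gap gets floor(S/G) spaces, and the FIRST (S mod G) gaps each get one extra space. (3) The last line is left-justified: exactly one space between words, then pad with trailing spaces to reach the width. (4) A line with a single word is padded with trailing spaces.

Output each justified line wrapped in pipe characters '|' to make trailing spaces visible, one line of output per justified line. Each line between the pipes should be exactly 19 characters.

Answer: |end  emerald sleepy|
|waterfall lion fast|
|one of number cloud|
|for bear salt draw |

Derivation:
Line 1: ['end', 'emerald', 'sleepy'] (min_width=18, slack=1)
Line 2: ['waterfall', 'lion', 'fast'] (min_width=19, slack=0)
Line 3: ['one', 'of', 'number', 'cloud'] (min_width=19, slack=0)
Line 4: ['for', 'bear', 'salt', 'draw'] (min_width=18, slack=1)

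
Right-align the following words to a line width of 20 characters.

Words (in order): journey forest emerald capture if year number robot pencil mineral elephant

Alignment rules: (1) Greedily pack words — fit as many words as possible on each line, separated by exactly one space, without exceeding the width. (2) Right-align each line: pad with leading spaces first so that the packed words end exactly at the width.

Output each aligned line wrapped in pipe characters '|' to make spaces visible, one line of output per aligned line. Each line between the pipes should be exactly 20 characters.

Answer: |      journey forest|
|  emerald capture if|
|   year number robot|
|      pencil mineral|
|            elephant|

Derivation:
Line 1: ['journey', 'forest'] (min_width=14, slack=6)
Line 2: ['emerald', 'capture', 'if'] (min_width=18, slack=2)
Line 3: ['year', 'number', 'robot'] (min_width=17, slack=3)
Line 4: ['pencil', 'mineral'] (min_width=14, slack=6)
Line 5: ['elephant'] (min_width=8, slack=12)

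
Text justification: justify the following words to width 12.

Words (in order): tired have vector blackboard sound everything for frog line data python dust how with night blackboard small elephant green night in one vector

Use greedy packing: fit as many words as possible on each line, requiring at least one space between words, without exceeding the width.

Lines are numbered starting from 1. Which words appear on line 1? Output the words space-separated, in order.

Line 1: ['tired', 'have'] (min_width=10, slack=2)
Line 2: ['vector'] (min_width=6, slack=6)
Line 3: ['blackboard'] (min_width=10, slack=2)
Line 4: ['sound'] (min_width=5, slack=7)
Line 5: ['everything'] (min_width=10, slack=2)
Line 6: ['for', 'frog'] (min_width=8, slack=4)
Line 7: ['line', 'data'] (min_width=9, slack=3)
Line 8: ['python', 'dust'] (min_width=11, slack=1)
Line 9: ['how', 'with'] (min_width=8, slack=4)
Line 10: ['night'] (min_width=5, slack=7)
Line 11: ['blackboard'] (min_width=10, slack=2)
Line 12: ['small'] (min_width=5, slack=7)
Line 13: ['elephant'] (min_width=8, slack=4)
Line 14: ['green', 'night'] (min_width=11, slack=1)
Line 15: ['in', 'one'] (min_width=6, slack=6)
Line 16: ['vector'] (min_width=6, slack=6)

Answer: tired have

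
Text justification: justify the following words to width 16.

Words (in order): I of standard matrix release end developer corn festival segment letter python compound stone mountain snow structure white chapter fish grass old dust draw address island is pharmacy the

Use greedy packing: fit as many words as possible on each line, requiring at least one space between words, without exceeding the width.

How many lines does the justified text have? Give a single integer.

Line 1: ['I', 'of', 'standard'] (min_width=13, slack=3)
Line 2: ['matrix', 'release'] (min_width=14, slack=2)
Line 3: ['end', 'developer'] (min_width=13, slack=3)
Line 4: ['corn', 'festival'] (min_width=13, slack=3)
Line 5: ['segment', 'letter'] (min_width=14, slack=2)
Line 6: ['python', 'compound'] (min_width=15, slack=1)
Line 7: ['stone', 'mountain'] (min_width=14, slack=2)
Line 8: ['snow', 'structure'] (min_width=14, slack=2)
Line 9: ['white', 'chapter'] (min_width=13, slack=3)
Line 10: ['fish', 'grass', 'old'] (min_width=14, slack=2)
Line 11: ['dust', 'draw'] (min_width=9, slack=7)
Line 12: ['address', 'island'] (min_width=14, slack=2)
Line 13: ['is', 'pharmacy', 'the'] (min_width=15, slack=1)
Total lines: 13

Answer: 13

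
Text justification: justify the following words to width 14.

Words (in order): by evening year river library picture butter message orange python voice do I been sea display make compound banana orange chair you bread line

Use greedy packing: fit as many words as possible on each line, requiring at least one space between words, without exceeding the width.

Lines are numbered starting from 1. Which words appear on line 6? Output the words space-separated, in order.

Answer: python voice

Derivation:
Line 1: ['by', 'evening'] (min_width=10, slack=4)
Line 2: ['year', 'river'] (min_width=10, slack=4)
Line 3: ['library'] (min_width=7, slack=7)
Line 4: ['picture', 'butter'] (min_width=14, slack=0)
Line 5: ['message', 'orange'] (min_width=14, slack=0)
Line 6: ['python', 'voice'] (min_width=12, slack=2)
Line 7: ['do', 'I', 'been', 'sea'] (min_width=13, slack=1)
Line 8: ['display', 'make'] (min_width=12, slack=2)
Line 9: ['compound'] (min_width=8, slack=6)
Line 10: ['banana', 'orange'] (min_width=13, slack=1)
Line 11: ['chair', 'you'] (min_width=9, slack=5)
Line 12: ['bread', 'line'] (min_width=10, slack=4)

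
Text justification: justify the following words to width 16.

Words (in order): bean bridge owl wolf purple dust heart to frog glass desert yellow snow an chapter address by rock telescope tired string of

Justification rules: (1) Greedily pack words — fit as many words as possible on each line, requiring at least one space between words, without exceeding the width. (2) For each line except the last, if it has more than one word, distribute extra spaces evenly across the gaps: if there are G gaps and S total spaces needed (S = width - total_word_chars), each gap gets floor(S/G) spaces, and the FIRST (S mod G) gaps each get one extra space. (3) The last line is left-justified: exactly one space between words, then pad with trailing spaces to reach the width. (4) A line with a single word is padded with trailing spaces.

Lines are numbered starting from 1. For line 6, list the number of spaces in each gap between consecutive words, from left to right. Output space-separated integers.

Line 1: ['bean', 'bridge', 'owl'] (min_width=15, slack=1)
Line 2: ['wolf', 'purple', 'dust'] (min_width=16, slack=0)
Line 3: ['heart', 'to', 'frog'] (min_width=13, slack=3)
Line 4: ['glass', 'desert'] (min_width=12, slack=4)
Line 5: ['yellow', 'snow', 'an'] (min_width=14, slack=2)
Line 6: ['chapter', 'address'] (min_width=15, slack=1)
Line 7: ['by', 'rock'] (min_width=7, slack=9)
Line 8: ['telescope', 'tired'] (min_width=15, slack=1)
Line 9: ['string', 'of'] (min_width=9, slack=7)

Answer: 2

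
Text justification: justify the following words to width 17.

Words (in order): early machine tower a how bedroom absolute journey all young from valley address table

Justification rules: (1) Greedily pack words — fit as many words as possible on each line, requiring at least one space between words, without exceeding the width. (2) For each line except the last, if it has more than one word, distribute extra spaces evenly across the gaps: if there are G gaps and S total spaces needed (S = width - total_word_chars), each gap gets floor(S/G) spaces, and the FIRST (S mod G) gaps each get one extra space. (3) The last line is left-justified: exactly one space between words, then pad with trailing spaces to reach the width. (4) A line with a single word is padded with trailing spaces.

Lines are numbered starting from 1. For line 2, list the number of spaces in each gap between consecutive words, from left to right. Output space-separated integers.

Line 1: ['early', 'machine'] (min_width=13, slack=4)
Line 2: ['tower', 'a', 'how'] (min_width=11, slack=6)
Line 3: ['bedroom', 'absolute'] (min_width=16, slack=1)
Line 4: ['journey', 'all', 'young'] (min_width=17, slack=0)
Line 5: ['from', 'valley'] (min_width=11, slack=6)
Line 6: ['address', 'table'] (min_width=13, slack=4)

Answer: 4 4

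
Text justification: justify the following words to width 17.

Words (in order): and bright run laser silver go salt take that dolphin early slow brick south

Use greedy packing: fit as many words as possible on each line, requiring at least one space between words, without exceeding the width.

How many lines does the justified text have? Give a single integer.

Line 1: ['and', 'bright', 'run'] (min_width=14, slack=3)
Line 2: ['laser', 'silver', 'go'] (min_width=15, slack=2)
Line 3: ['salt', 'take', 'that'] (min_width=14, slack=3)
Line 4: ['dolphin', 'early'] (min_width=13, slack=4)
Line 5: ['slow', 'brick', 'south'] (min_width=16, slack=1)
Total lines: 5

Answer: 5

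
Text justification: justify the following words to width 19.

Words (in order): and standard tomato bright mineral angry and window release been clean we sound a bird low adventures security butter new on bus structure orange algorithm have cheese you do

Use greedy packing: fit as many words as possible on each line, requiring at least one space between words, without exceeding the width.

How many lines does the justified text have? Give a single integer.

Line 1: ['and', 'standard', 'tomato'] (min_width=19, slack=0)
Line 2: ['bright', 'mineral'] (min_width=14, slack=5)
Line 3: ['angry', 'and', 'window'] (min_width=16, slack=3)
Line 4: ['release', 'been', 'clean'] (min_width=18, slack=1)
Line 5: ['we', 'sound', 'a', 'bird', 'low'] (min_width=19, slack=0)
Line 6: ['adventures', 'security'] (min_width=19, slack=0)
Line 7: ['butter', 'new', 'on', 'bus'] (min_width=17, slack=2)
Line 8: ['structure', 'orange'] (min_width=16, slack=3)
Line 9: ['algorithm', 'have'] (min_width=14, slack=5)
Line 10: ['cheese', 'you', 'do'] (min_width=13, slack=6)
Total lines: 10

Answer: 10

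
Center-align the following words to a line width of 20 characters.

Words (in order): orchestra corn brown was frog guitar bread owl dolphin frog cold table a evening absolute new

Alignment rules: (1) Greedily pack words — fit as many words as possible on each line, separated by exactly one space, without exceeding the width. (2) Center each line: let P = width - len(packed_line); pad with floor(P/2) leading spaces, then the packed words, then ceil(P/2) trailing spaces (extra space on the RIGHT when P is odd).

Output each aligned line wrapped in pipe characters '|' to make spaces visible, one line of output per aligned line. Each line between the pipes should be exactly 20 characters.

Answer: |orchestra corn brown|
|  was frog guitar   |
| bread owl dolphin  |
| frog cold table a  |
|evening absolute new|

Derivation:
Line 1: ['orchestra', 'corn', 'brown'] (min_width=20, slack=0)
Line 2: ['was', 'frog', 'guitar'] (min_width=15, slack=5)
Line 3: ['bread', 'owl', 'dolphin'] (min_width=17, slack=3)
Line 4: ['frog', 'cold', 'table', 'a'] (min_width=17, slack=3)
Line 5: ['evening', 'absolute', 'new'] (min_width=20, slack=0)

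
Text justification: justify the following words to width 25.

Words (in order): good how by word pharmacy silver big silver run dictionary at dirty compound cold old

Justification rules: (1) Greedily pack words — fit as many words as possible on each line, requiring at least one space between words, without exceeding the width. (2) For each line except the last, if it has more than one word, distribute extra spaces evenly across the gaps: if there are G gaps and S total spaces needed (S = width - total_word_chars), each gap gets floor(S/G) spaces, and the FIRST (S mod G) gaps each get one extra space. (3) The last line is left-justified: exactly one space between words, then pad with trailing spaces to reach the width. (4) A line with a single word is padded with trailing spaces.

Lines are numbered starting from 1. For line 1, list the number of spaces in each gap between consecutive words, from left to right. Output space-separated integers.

Line 1: ['good', 'how', 'by', 'word', 'pharmacy'] (min_width=25, slack=0)
Line 2: ['silver', 'big', 'silver', 'run'] (min_width=21, slack=4)
Line 3: ['dictionary', 'at', 'dirty'] (min_width=19, slack=6)
Line 4: ['compound', 'cold', 'old'] (min_width=17, slack=8)

Answer: 1 1 1 1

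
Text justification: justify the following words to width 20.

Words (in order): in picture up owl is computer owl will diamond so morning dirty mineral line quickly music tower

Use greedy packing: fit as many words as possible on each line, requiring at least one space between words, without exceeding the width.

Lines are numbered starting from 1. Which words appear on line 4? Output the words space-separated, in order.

Answer: dirty mineral line

Derivation:
Line 1: ['in', 'picture', 'up', 'owl', 'is'] (min_width=20, slack=0)
Line 2: ['computer', 'owl', 'will'] (min_width=17, slack=3)
Line 3: ['diamond', 'so', 'morning'] (min_width=18, slack=2)
Line 4: ['dirty', 'mineral', 'line'] (min_width=18, slack=2)
Line 5: ['quickly', 'music', 'tower'] (min_width=19, slack=1)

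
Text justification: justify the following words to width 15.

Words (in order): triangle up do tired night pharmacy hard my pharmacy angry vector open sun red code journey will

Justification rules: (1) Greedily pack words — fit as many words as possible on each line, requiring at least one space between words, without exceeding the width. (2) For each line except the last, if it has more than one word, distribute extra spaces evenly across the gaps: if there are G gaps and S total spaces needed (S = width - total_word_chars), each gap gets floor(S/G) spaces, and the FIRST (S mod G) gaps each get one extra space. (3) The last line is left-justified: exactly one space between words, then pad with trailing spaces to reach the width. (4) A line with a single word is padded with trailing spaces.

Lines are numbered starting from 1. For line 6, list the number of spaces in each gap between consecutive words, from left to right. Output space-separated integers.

Answer: 3 2

Derivation:
Line 1: ['triangle', 'up', 'do'] (min_width=14, slack=1)
Line 2: ['tired', 'night'] (min_width=11, slack=4)
Line 3: ['pharmacy', 'hard'] (min_width=13, slack=2)
Line 4: ['my', 'pharmacy'] (min_width=11, slack=4)
Line 5: ['angry', 'vector'] (min_width=12, slack=3)
Line 6: ['open', 'sun', 'red'] (min_width=12, slack=3)
Line 7: ['code', 'journey'] (min_width=12, slack=3)
Line 8: ['will'] (min_width=4, slack=11)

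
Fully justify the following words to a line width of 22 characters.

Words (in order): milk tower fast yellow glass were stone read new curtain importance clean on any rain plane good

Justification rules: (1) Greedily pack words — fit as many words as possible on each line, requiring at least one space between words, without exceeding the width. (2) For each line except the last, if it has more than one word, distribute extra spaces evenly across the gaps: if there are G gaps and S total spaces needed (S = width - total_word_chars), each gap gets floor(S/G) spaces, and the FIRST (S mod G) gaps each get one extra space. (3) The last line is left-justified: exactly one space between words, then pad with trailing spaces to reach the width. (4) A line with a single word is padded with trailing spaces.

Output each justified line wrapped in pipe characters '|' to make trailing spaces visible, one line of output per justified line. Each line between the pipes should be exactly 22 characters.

Line 1: ['milk', 'tower', 'fast', 'yellow'] (min_width=22, slack=0)
Line 2: ['glass', 'were', 'stone', 'read'] (min_width=21, slack=1)
Line 3: ['new', 'curtain', 'importance'] (min_width=22, slack=0)
Line 4: ['clean', 'on', 'any', 'rain'] (min_width=17, slack=5)
Line 5: ['plane', 'good'] (min_width=10, slack=12)

Answer: |milk tower fast yellow|
|glass  were stone read|
|new curtain importance|
|clean   on   any  rain|
|plane good            |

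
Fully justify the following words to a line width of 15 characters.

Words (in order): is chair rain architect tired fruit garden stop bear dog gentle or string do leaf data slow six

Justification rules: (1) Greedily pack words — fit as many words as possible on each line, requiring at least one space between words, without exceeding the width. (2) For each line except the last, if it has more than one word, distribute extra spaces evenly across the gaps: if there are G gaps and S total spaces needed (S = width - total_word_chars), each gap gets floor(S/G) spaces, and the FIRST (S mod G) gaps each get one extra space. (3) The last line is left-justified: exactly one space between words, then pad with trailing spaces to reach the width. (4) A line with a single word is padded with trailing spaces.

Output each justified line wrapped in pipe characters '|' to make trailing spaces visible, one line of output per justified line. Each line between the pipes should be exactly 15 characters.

Answer: |is  chair  rain|
|architect tired|
|fruit    garden|
|stop  bear  dog|
|gentle       or|
|string  do leaf|
|data slow six  |

Derivation:
Line 1: ['is', 'chair', 'rain'] (min_width=13, slack=2)
Line 2: ['architect', 'tired'] (min_width=15, slack=0)
Line 3: ['fruit', 'garden'] (min_width=12, slack=3)
Line 4: ['stop', 'bear', 'dog'] (min_width=13, slack=2)
Line 5: ['gentle', 'or'] (min_width=9, slack=6)
Line 6: ['string', 'do', 'leaf'] (min_width=14, slack=1)
Line 7: ['data', 'slow', 'six'] (min_width=13, slack=2)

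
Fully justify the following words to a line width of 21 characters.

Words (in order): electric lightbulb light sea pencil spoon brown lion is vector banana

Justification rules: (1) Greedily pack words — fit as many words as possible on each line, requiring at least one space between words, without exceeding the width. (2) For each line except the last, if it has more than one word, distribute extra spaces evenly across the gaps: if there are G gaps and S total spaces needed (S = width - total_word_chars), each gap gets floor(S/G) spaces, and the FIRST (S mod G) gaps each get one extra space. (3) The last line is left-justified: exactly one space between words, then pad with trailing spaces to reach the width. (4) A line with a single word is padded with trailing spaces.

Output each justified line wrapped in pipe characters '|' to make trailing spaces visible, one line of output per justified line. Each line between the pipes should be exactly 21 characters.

Answer: |electric    lightbulb|
|light    sea   pencil|
|spoon  brown  lion is|
|vector banana        |

Derivation:
Line 1: ['electric', 'lightbulb'] (min_width=18, slack=3)
Line 2: ['light', 'sea', 'pencil'] (min_width=16, slack=5)
Line 3: ['spoon', 'brown', 'lion', 'is'] (min_width=19, slack=2)
Line 4: ['vector', 'banana'] (min_width=13, slack=8)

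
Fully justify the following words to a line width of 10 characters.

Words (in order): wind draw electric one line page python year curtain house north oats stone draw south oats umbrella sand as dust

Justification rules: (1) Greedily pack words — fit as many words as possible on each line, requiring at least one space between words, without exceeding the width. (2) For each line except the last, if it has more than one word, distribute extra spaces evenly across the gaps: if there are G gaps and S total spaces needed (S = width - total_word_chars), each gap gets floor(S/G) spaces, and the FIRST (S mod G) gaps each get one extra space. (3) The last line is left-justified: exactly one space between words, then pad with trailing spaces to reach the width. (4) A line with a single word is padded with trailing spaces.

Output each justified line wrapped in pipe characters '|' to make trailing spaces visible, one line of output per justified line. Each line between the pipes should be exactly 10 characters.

Answer: |wind  draw|
|electric  |
|one   line|
|page      |
|python    |
|year      |
|curtain   |
|house     |
|north oats|
|stone draw|
|south oats|
|umbrella  |
|sand    as|
|dust      |

Derivation:
Line 1: ['wind', 'draw'] (min_width=9, slack=1)
Line 2: ['electric'] (min_width=8, slack=2)
Line 3: ['one', 'line'] (min_width=8, slack=2)
Line 4: ['page'] (min_width=4, slack=6)
Line 5: ['python'] (min_width=6, slack=4)
Line 6: ['year'] (min_width=4, slack=6)
Line 7: ['curtain'] (min_width=7, slack=3)
Line 8: ['house'] (min_width=5, slack=5)
Line 9: ['north', 'oats'] (min_width=10, slack=0)
Line 10: ['stone', 'draw'] (min_width=10, slack=0)
Line 11: ['south', 'oats'] (min_width=10, slack=0)
Line 12: ['umbrella'] (min_width=8, slack=2)
Line 13: ['sand', 'as'] (min_width=7, slack=3)
Line 14: ['dust'] (min_width=4, slack=6)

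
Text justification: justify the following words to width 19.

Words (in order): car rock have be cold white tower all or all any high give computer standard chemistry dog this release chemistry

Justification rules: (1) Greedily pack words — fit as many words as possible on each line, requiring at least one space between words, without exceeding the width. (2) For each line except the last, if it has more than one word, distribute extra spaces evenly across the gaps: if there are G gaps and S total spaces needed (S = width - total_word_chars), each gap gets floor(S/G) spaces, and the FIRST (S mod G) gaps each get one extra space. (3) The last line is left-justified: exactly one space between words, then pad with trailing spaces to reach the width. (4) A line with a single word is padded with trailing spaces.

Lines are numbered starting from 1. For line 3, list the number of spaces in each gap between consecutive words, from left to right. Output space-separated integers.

Line 1: ['car', 'rock', 'have', 'be'] (min_width=16, slack=3)
Line 2: ['cold', 'white', 'tower'] (min_width=16, slack=3)
Line 3: ['all', 'or', 'all', 'any', 'high'] (min_width=19, slack=0)
Line 4: ['give', 'computer'] (min_width=13, slack=6)
Line 5: ['standard', 'chemistry'] (min_width=18, slack=1)
Line 6: ['dog', 'this', 'release'] (min_width=16, slack=3)
Line 7: ['chemistry'] (min_width=9, slack=10)

Answer: 1 1 1 1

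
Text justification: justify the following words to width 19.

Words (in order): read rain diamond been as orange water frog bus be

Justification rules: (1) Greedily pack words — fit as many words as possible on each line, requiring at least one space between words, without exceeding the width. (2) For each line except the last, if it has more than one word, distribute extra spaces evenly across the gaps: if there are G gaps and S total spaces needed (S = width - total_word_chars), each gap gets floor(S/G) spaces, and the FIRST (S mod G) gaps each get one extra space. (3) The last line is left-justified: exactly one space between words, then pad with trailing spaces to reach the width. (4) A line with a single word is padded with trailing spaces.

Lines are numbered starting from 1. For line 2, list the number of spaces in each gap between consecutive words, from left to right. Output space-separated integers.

Answer: 4 3

Derivation:
Line 1: ['read', 'rain', 'diamond'] (min_width=17, slack=2)
Line 2: ['been', 'as', 'orange'] (min_width=14, slack=5)
Line 3: ['water', 'frog', 'bus', 'be'] (min_width=17, slack=2)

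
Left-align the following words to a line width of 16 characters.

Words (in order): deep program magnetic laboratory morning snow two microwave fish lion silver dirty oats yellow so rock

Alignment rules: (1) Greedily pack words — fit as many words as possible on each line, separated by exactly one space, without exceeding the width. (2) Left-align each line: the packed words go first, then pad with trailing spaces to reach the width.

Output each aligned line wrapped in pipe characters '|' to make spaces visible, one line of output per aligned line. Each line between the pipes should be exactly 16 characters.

Answer: |deep program    |
|magnetic        |
|laboratory      |
|morning snow two|
|microwave fish  |
|lion silver     |
|dirty oats      |
|yellow so rock  |

Derivation:
Line 1: ['deep', 'program'] (min_width=12, slack=4)
Line 2: ['magnetic'] (min_width=8, slack=8)
Line 3: ['laboratory'] (min_width=10, slack=6)
Line 4: ['morning', 'snow', 'two'] (min_width=16, slack=0)
Line 5: ['microwave', 'fish'] (min_width=14, slack=2)
Line 6: ['lion', 'silver'] (min_width=11, slack=5)
Line 7: ['dirty', 'oats'] (min_width=10, slack=6)
Line 8: ['yellow', 'so', 'rock'] (min_width=14, slack=2)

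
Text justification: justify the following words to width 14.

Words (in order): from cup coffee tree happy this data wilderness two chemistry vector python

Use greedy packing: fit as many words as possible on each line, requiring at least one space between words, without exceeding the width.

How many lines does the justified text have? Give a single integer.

Line 1: ['from', 'cup'] (min_width=8, slack=6)
Line 2: ['coffee', 'tree'] (min_width=11, slack=3)
Line 3: ['happy', 'this'] (min_width=10, slack=4)
Line 4: ['data'] (min_width=4, slack=10)
Line 5: ['wilderness', 'two'] (min_width=14, slack=0)
Line 6: ['chemistry'] (min_width=9, slack=5)
Line 7: ['vector', 'python'] (min_width=13, slack=1)
Total lines: 7

Answer: 7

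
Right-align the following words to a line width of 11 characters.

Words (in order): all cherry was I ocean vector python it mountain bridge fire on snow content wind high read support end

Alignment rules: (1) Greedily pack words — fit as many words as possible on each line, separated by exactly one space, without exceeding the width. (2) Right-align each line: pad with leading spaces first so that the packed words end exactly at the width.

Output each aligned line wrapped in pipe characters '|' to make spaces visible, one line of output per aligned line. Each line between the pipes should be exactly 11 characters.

Answer: | all cherry|
|was I ocean|
|     vector|
|  python it|
|   mountain|
|bridge fire|
|    on snow|
|    content|
|  wind high|
|       read|
|support end|

Derivation:
Line 1: ['all', 'cherry'] (min_width=10, slack=1)
Line 2: ['was', 'I', 'ocean'] (min_width=11, slack=0)
Line 3: ['vector'] (min_width=6, slack=5)
Line 4: ['python', 'it'] (min_width=9, slack=2)
Line 5: ['mountain'] (min_width=8, slack=3)
Line 6: ['bridge', 'fire'] (min_width=11, slack=0)
Line 7: ['on', 'snow'] (min_width=7, slack=4)
Line 8: ['content'] (min_width=7, slack=4)
Line 9: ['wind', 'high'] (min_width=9, slack=2)
Line 10: ['read'] (min_width=4, slack=7)
Line 11: ['support', 'end'] (min_width=11, slack=0)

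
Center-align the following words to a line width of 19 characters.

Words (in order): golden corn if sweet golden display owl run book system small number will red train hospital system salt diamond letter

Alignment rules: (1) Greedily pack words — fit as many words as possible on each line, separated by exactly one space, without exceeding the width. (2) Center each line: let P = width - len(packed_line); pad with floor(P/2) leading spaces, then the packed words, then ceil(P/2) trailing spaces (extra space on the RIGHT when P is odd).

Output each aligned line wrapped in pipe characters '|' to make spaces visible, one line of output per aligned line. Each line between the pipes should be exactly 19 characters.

Answer: |  golden corn if   |
|   sweet golden    |
|  display owl run  |
| book system small |
|  number will red  |
|  train hospital   |
|system salt diamond|
|      letter       |

Derivation:
Line 1: ['golden', 'corn', 'if'] (min_width=14, slack=5)
Line 2: ['sweet', 'golden'] (min_width=12, slack=7)
Line 3: ['display', 'owl', 'run'] (min_width=15, slack=4)
Line 4: ['book', 'system', 'small'] (min_width=17, slack=2)
Line 5: ['number', 'will', 'red'] (min_width=15, slack=4)
Line 6: ['train', 'hospital'] (min_width=14, slack=5)
Line 7: ['system', 'salt', 'diamond'] (min_width=19, slack=0)
Line 8: ['letter'] (min_width=6, slack=13)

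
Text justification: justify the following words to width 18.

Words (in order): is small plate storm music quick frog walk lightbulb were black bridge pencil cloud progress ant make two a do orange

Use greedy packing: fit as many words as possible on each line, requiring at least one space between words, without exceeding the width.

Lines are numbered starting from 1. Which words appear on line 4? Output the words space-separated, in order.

Line 1: ['is', 'small', 'plate'] (min_width=14, slack=4)
Line 2: ['storm', 'music', 'quick'] (min_width=17, slack=1)
Line 3: ['frog', 'walk'] (min_width=9, slack=9)
Line 4: ['lightbulb', 'were'] (min_width=14, slack=4)
Line 5: ['black', 'bridge'] (min_width=12, slack=6)
Line 6: ['pencil', 'cloud'] (min_width=12, slack=6)
Line 7: ['progress', 'ant', 'make'] (min_width=17, slack=1)
Line 8: ['two', 'a', 'do', 'orange'] (min_width=15, slack=3)

Answer: lightbulb were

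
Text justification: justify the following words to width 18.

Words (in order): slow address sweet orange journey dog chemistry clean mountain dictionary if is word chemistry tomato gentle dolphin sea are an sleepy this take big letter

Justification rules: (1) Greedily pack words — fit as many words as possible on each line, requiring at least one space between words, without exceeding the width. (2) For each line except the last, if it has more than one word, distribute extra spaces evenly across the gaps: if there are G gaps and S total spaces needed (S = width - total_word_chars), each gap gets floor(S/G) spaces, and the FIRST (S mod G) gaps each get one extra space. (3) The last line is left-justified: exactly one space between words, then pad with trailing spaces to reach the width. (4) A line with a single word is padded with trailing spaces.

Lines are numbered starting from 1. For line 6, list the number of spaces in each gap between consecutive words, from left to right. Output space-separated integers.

Answer: 5

Derivation:
Line 1: ['slow', 'address', 'sweet'] (min_width=18, slack=0)
Line 2: ['orange', 'journey', 'dog'] (min_width=18, slack=0)
Line 3: ['chemistry', 'clean'] (min_width=15, slack=3)
Line 4: ['mountain'] (min_width=8, slack=10)
Line 5: ['dictionary', 'if', 'is'] (min_width=16, slack=2)
Line 6: ['word', 'chemistry'] (min_width=14, slack=4)
Line 7: ['tomato', 'gentle'] (min_width=13, slack=5)
Line 8: ['dolphin', 'sea', 'are', 'an'] (min_width=18, slack=0)
Line 9: ['sleepy', 'this', 'take'] (min_width=16, slack=2)
Line 10: ['big', 'letter'] (min_width=10, slack=8)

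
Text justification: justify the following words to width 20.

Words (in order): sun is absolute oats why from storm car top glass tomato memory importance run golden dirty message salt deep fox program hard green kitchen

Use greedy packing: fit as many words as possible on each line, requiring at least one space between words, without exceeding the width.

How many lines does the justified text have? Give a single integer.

Line 1: ['sun', 'is', 'absolute', 'oats'] (min_width=20, slack=0)
Line 2: ['why', 'from', 'storm', 'car'] (min_width=18, slack=2)
Line 3: ['top', 'glass', 'tomato'] (min_width=16, slack=4)
Line 4: ['memory', 'importance'] (min_width=17, slack=3)
Line 5: ['run', 'golden', 'dirty'] (min_width=16, slack=4)
Line 6: ['message', 'salt', 'deep'] (min_width=17, slack=3)
Line 7: ['fox', 'program', 'hard'] (min_width=16, slack=4)
Line 8: ['green', 'kitchen'] (min_width=13, slack=7)
Total lines: 8

Answer: 8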